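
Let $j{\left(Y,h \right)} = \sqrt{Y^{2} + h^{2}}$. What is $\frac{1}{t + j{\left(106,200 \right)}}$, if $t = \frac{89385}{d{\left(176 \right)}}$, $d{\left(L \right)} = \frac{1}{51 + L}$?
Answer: $\frac{20290395}{411700129204789} - \frac{2 \sqrt{12809}}{411700129204789} \approx 4.9284 \cdot 10^{-8}$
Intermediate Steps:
$t = 20290395$ ($t = \frac{89385}{\frac{1}{51 + 176}} = \frac{89385}{\frac{1}{227}} = 89385 \frac{1}{\frac{1}{227}} = 89385 \cdot 227 = 20290395$)
$\frac{1}{t + j{\left(106,200 \right)}} = \frac{1}{20290395 + \sqrt{106^{2} + 200^{2}}} = \frac{1}{20290395 + \sqrt{11236 + 40000}} = \frac{1}{20290395 + \sqrt{51236}} = \frac{1}{20290395 + 2 \sqrt{12809}}$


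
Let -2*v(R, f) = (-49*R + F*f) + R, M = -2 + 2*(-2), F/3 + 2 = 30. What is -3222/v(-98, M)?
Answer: 537/350 ≈ 1.5343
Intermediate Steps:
F = 84 (F = -6 + 3*30 = -6 + 90 = 84)
M = -6 (M = -2 - 4 = -6)
v(R, f) = -42*f + 24*R (v(R, f) = -((-49*R + 84*f) + R)/2 = -(-48*R + 84*f)/2 = -42*f + 24*R)
-3222/v(-98, M) = -3222/(-42*(-6) + 24*(-98)) = -3222/(252 - 2352) = -3222/(-2100) = -3222*(-1/2100) = 537/350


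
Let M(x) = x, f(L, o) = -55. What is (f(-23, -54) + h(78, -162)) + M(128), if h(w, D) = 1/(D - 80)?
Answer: 17665/242 ≈ 72.996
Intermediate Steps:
h(w, D) = 1/(-80 + D)
(f(-23, -54) + h(78, -162)) + M(128) = (-55 + 1/(-80 - 162)) + 128 = (-55 + 1/(-242)) + 128 = (-55 - 1/242) + 128 = -13311/242 + 128 = 17665/242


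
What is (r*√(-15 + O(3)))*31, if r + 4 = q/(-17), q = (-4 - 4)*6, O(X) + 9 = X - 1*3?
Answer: -1240*I*√6/17 ≈ -178.67*I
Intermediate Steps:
O(X) = -12 + X (O(X) = -9 + (X - 1*3) = -9 + (X - 3) = -9 + (-3 + X) = -12 + X)
q = -48 (q = -8*6 = -48)
r = -20/17 (r = -4 - 48/(-17) = -4 - 48*(-1/17) = -4 + 48/17 = -20/17 ≈ -1.1765)
(r*√(-15 + O(3)))*31 = -20*√(-15 + (-12 + 3))/17*31 = -20*√(-15 - 9)/17*31 = -40*I*√6/17*31 = -1240*I*√6/17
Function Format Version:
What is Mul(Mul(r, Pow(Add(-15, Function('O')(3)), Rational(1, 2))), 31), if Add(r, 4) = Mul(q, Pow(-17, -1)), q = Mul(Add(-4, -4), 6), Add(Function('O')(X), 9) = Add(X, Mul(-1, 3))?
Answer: Mul(Rational(-1240, 17), I, Pow(6, Rational(1, 2))) ≈ Mul(-178.67, I)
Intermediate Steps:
Function('O')(X) = Add(-12, X) (Function('O')(X) = Add(-9, Add(X, Mul(-1, 3))) = Add(-9, Add(X, -3)) = Add(-9, Add(-3, X)) = Add(-12, X))
q = -48 (q = Mul(-8, 6) = -48)
r = Rational(-20, 17) (r = Add(-4, Mul(-48, Pow(-17, -1))) = Add(-4, Mul(-48, Rational(-1, 17))) = Add(-4, Rational(48, 17)) = Rational(-20, 17) ≈ -1.1765)
Mul(Mul(r, Pow(Add(-15, Function('O')(3)), Rational(1, 2))), 31) = Mul(Mul(Rational(-20, 17), Pow(Add(-15, Add(-12, 3)), Rational(1, 2))), 31) = Mul(Mul(Rational(-20, 17), Pow(Add(-15, -9), Rational(1, 2))), 31) = Mul(Mul(Rational(-20, 17), Pow(-24, Rational(1, 2))), 31) = Mul(Mul(Rational(-20, 17), Mul(2, I, Pow(6, Rational(1, 2)))), 31) = Mul(Mul(Rational(-40, 17), I, Pow(6, Rational(1, 2))), 31) = Mul(Rational(-1240, 17), I, Pow(6, Rational(1, 2)))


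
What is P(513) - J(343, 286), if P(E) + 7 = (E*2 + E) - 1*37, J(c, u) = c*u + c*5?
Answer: -98318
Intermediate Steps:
J(c, u) = 5*c + c*u (J(c, u) = c*u + 5*c = 5*c + c*u)
P(E) = -44 + 3*E (P(E) = -7 + ((E*2 + E) - 1*37) = -7 + ((2*E + E) - 37) = -7 + (3*E - 37) = -7 + (-37 + 3*E) = -44 + 3*E)
P(513) - J(343, 286) = (-44 + 3*513) - 343*(5 + 286) = (-44 + 1539) - 343*291 = 1495 - 1*99813 = 1495 - 99813 = -98318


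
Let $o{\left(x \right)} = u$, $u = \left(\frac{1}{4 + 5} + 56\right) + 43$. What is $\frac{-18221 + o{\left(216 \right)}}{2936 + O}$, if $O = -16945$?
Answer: $\frac{163097}{126081} \approx 1.2936$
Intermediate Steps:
$u = \frac{892}{9}$ ($u = \left(\frac{1}{9} + 56\right) + 43 = \frac{505}{9} + 43 = \frac{892}{9} \approx 99.111$)
$o{\left(x \right)} = \frac{892}{9}$
$\frac{-18221 + o{\left(216 \right)}}{2936 + O} = \frac{-18221 + \frac{892}{9}}{2936 - 16945} = - \frac{163097}{9 \left(-14009\right)} = \left(- \frac{163097}{9}\right) \left(- \frac{1}{14009}\right) = \frac{163097}{126081}$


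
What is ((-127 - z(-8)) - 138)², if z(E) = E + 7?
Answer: 69696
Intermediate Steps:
z(E) = 7 + E
((-127 - z(-8)) - 138)² = ((-127 - (7 - 8)) - 138)² = ((-127 - 1*(-1)) - 138)² = ((-127 + 1) - 138)² = (-126 - 138)² = (-264)² = 69696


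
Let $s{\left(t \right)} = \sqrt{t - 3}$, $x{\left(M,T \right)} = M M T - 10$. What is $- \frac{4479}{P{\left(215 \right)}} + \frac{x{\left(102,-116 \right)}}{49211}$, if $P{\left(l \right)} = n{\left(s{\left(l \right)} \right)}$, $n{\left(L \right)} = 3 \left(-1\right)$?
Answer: $\frac{72265149}{49211} \approx 1468.5$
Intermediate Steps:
$x{\left(M,T \right)} = -10 + T M^{2}$ ($x{\left(M,T \right)} = M^{2} T - 10 = T M^{2} - 10 = -10 + T M^{2}$)
$s{\left(t \right)} = \sqrt{-3 + t}$
$n{\left(L \right)} = -3$
$P{\left(l \right)} = -3$
$- \frac{4479}{P{\left(215 \right)}} + \frac{x{\left(102,-116 \right)}}{49211} = - \frac{4479}{-3} + \frac{-10 - 116 \cdot 102^{2}}{49211} = \left(-4479\right) \left(- \frac{1}{3}\right) + \left(-10 - 1206864\right) \frac{1}{49211} = 1493 + \left(-10 - 1206864\right) \frac{1}{49211} = 1493 - \frac{1206874}{49211} = \frac{72265149}{49211}$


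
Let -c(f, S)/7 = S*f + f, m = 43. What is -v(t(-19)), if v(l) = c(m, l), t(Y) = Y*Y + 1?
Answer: 109263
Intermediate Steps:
c(f, S) = -7*f - 7*S*f (c(f, S) = -7*(S*f + f) = -7*(f + S*f) = -7*f - 7*S*f)
t(Y) = 1 + Y**2 (t(Y) = Y**2 + 1 = 1 + Y**2)
v(l) = -301 - 301*l (v(l) = -7*43*(1 + l) = -301 - 301*l)
-v(t(-19)) = -(-301 - 301*(1 + (-19)**2)) = -(-301 - 301*(1 + 361)) = -(-301 - 301*362) = -(-301 - 108962) = -1*(-109263) = 109263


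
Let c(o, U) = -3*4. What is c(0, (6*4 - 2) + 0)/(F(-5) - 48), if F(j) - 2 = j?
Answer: 4/17 ≈ 0.23529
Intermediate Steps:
F(j) = 2 + j
c(o, U) = -12
c(0, (6*4 - 2) + 0)/(F(-5) - 48) = -12/((2 - 5) - 48) = -12/(-3 - 48) = -12/(-51) = -12*(-1/51) = 4/17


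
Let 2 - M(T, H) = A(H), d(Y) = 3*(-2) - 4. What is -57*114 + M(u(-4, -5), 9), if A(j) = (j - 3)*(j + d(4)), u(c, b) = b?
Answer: -6490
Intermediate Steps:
d(Y) = -10 (d(Y) = -6 - 4 = -10)
A(j) = (-10 + j)*(-3 + j) (A(j) = (j - 3)*(j - 10) = (-3 + j)*(-10 + j) = (-10 + j)*(-3 + j))
M(T, H) = -28 - H² + 13*H (M(T, H) = 2 - (30 + H² - 13*H) = 2 + (-30 - H² + 13*H) = -28 - H² + 13*H)
-57*114 + M(u(-4, -5), 9) = -57*114 + (-28 - 1*9² + 13*9) = -6498 + (-28 - 1*81 + 117) = -6498 + (-28 - 81 + 117) = -6498 + 8 = -6490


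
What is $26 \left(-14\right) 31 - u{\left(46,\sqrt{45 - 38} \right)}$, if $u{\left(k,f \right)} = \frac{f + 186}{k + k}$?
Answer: $- \frac{519157}{46} - \frac{\sqrt{7}}{92} \approx -11286.0$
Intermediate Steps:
$u{\left(k,f \right)} = \frac{186 + f}{2 k}$
$26 \left(-14\right) 31 - u{\left(46,\sqrt{45 - 38} \right)} = 26 \left(-14\right) 31 - \frac{186 + \sqrt{45 - 38}}{2 \cdot 46} = \left(-364\right) 31 - \frac{1}{2} \cdot \frac{1}{46} \left(186 + \sqrt{7}\right) = -11284 - \left(\frac{93}{46} + \frac{\sqrt{7}}{92}\right) = - \frac{519157}{46} - \frac{\sqrt{7}}{92}$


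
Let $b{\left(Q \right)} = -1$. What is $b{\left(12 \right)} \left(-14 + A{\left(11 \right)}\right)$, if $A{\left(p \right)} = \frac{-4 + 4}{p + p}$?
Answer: $14$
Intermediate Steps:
$A{\left(p \right)} = 0$ ($A{\left(p \right)} = \frac{0}{2 p} = 0 \frac{1}{2 p} = 0$)
$b{\left(12 \right)} \left(-14 + A{\left(11 \right)}\right) = - (-14 + 0) = \left(-1\right) \left(-14\right) = 14$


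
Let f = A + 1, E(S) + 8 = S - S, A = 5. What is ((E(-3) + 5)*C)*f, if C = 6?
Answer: -108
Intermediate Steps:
E(S) = -8 (E(S) = -8 + (S - S) = -8 + 0 = -8)
f = 6 (f = 5 + 1 = 6)
((E(-3) + 5)*C)*f = ((-8 + 5)*6)*6 = -3*6*6 = -18*6 = -108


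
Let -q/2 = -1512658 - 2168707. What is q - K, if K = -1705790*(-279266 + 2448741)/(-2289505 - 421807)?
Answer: 8130994720755/1355656 ≈ 5.9978e+6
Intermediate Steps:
q = 7362730 (q = -2*(-1512658 - 2168707) = -2*(-3681365) = 7362730)
K = 1850334380125/1355656 (K = -1705790/((-2711312/2169475)) = -1705790/((-2711312*1/2169475)) = -1705790/(-2711312/2169475) = -1705790*(-2169475/2711312) = 1850334380125/1355656 ≈ 1.3649e+6)
q - K = 7362730 - 1*1850334380125/1355656 = 7362730 - 1850334380125/1355656 = 8130994720755/1355656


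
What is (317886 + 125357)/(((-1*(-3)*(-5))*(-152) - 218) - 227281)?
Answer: -443243/225219 ≈ -1.9681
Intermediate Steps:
(317886 + 125357)/(((-1*(-3)*(-5))*(-152) - 218) - 227281) = 443243/(((3*(-5))*(-152) - 218) - 227281) = 443243/((-15*(-152) - 218) - 227281) = 443243/((2280 - 218) - 227281) = 443243/(2062 - 227281) = 443243/(-225219) = 443243*(-1/225219) = -443243/225219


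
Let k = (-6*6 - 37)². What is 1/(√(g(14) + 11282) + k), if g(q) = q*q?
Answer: 5329/28386763 - √11478/28386763 ≈ 0.00018395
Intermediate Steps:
g(q) = q²
k = 5329 (k = (-36 - 37)² = (-73)² = 5329)
1/(√(g(14) + 11282) + k) = 1/(√(14² + 11282) + 5329) = 1/(√(196 + 11282) + 5329) = 1/(√11478 + 5329) = 1/(5329 + √11478)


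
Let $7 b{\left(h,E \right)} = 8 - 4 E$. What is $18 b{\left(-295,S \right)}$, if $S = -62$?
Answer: $\frac{4608}{7} \approx 658.29$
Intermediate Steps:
$b{\left(h,E \right)} = \frac{8}{7} - \frac{4 E}{7}$ ($b{\left(h,E \right)} = \frac{8 - 4 E}{7} = \frac{8}{7} - \frac{4 E}{7}$)
$18 b{\left(-295,S \right)} = 18 \left(\frac{8}{7} - - \frac{248}{7}\right) = 18 \left(\frac{8}{7} + \frac{248}{7}\right) = 18 \cdot \frac{256}{7} = \frac{4608}{7}$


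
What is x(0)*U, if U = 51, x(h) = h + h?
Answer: 0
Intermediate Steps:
x(h) = 2*h
x(0)*U = (2*0)*51 = 0*51 = 0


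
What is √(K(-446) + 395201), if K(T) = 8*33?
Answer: √395465 ≈ 628.86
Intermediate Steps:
K(T) = 264
√(K(-446) + 395201) = √(264 + 395201) = √395465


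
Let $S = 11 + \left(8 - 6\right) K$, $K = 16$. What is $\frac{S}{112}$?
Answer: $\frac{43}{112} \approx 0.38393$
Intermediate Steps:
$S = 43$ ($S = 11 + \left(8 - 6\right) 16 = 11 + 2 \cdot 16 = 11 + 32 = 43$)
$\frac{S}{112} = \frac{43}{112}$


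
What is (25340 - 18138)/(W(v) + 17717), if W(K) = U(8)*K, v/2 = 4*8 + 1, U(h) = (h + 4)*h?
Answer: 7202/24053 ≈ 0.29942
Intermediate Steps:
U(h) = h*(4 + h) (U(h) = (4 + h)*h = h*(4 + h))
v = 66 (v = 2*(4*8 + 1) = 2*(32 + 1) = 2*33 = 66)
W(K) = 96*K (W(K) = (8*(4 + 8))*K = (8*12)*K = 96*K)
(25340 - 18138)/(W(v) + 17717) = (25340 - 18138)/(96*66 + 17717) = 7202/(6336 + 17717) = 7202/24053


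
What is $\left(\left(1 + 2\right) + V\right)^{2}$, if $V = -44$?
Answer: $1681$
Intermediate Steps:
$\left(\left(1 + 2\right) + V\right)^{2} = \left(\left(1 + 2\right) - 44\right)^{2} = \left(3 - 44\right)^{2} = \left(-41\right)^{2} = 1681$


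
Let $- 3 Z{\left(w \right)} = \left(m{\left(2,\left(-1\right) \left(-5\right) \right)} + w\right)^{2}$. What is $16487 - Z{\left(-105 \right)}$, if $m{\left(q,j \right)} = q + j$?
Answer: $\frac{59065}{3} \approx 19688.0$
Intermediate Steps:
$m{\left(q,j \right)} = j + q$
$Z{\left(w \right)} = - \frac{\left(7 + w\right)^{2}}{3}$ ($Z{\left(w \right)} = - \frac{\left(\left(\left(-1\right) \left(-5\right) + 2\right) + w\right)^{2}}{3} = - \frac{\left(\left(5 + 2\right) + w\right)^{2}}{3} = - \frac{\left(7 + w\right)^{2}}{3}$)
$16487 - Z{\left(-105 \right)} = 16487 - - \frac{\left(7 - 105\right)^{2}}{3} = 16487 - - \frac{\left(-98\right)^{2}}{3} = 16487 - \left(- \frac{1}{3}\right) 9604 = 16487 - - \frac{9604}{3} = 16487 + \frac{9604}{3} = \frac{59065}{3}$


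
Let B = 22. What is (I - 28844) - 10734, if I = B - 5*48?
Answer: -39796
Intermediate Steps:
I = -218 (I = 22 - 5*48 = 22 - 240 = -218)
(I - 28844) - 10734 = (-218 - 28844) - 10734 = -29062 - 10734 = -39796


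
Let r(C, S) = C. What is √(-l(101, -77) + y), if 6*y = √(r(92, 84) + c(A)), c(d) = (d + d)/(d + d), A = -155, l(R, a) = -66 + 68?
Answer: √(-72 + 6*√93)/6 ≈ 0.62668*I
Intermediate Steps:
l(R, a) = 2
c(d) = 1 (c(d) = (2*d)/((2*d)) = (2*d)*(1/(2*d)) = 1)
y = √93/6 (y = √(92 + 1)/6 = √93/6 ≈ 1.6073)
√(-l(101, -77) + y) = √(-1*2 + √93/6) = √(-2 + √93/6)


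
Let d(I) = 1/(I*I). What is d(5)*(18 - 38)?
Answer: -4/5 ≈ -0.80000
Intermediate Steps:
d(I) = I**(-2) (d(I) = 1/(I**2) = I**(-2))
d(5)*(18 - 38) = (18 - 38)/5**2 = (1/25)*(-20) = -4/5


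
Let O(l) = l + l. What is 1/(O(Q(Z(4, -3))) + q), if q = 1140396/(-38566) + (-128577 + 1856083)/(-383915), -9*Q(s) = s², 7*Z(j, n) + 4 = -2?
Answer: -7403032945/253427721808 ≈ -0.029212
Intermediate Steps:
Z(j, n) = -6/7 (Z(j, n) = -4/7 + (⅐)*(-2) = -4/7 - 2/7 = -6/7)
Q(s) = -s²/9
O(l) = 2*l
q = -252219063368/7403032945 (q = 1140396*(-1/38566) + 1727506*(-1/383915) = -570198/19283 - 1727506/383915 = -252219063368/7403032945 ≈ -34.070)
1/(O(Q(Z(4, -3))) + q) = 1/(2*(-(-6/7)²/9) - 252219063368/7403032945) = 1/(2*(-⅑*36/49) - 252219063368/7403032945) = 1/(2*(-4/49) - 252219063368/7403032945) = 1/(-8/49 - 252219063368/7403032945) = 1/(-253427721808/7403032945) = -7403032945/253427721808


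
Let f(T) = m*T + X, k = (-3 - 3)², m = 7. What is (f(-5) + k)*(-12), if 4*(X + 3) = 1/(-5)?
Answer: 123/5 ≈ 24.600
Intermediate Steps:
X = -61/20 (X = -3 + (¼)/(-5) = -3 + (¼)*(-⅕) = -3 - 1/20 = -61/20 ≈ -3.0500)
k = 36 (k = (-6)² = 36)
f(T) = -61/20 + 7*T (f(T) = 7*T - 61/20 = -61/20 + 7*T)
(f(-5) + k)*(-12) = ((-61/20 + 7*(-5)) + 36)*(-12) = ((-61/20 - 35) + 36)*(-12) = (-761/20 + 36)*(-12) = -41/20*(-12) = 123/5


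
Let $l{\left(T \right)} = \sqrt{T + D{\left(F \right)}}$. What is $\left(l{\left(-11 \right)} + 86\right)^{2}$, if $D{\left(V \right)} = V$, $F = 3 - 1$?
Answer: $7387 + 516 i \approx 7387.0 + 516.0 i$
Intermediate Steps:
$F = 2$ ($F = 3 - 1 = 2$)
$l{\left(T \right)} = \sqrt{2 + T}$ ($l{\left(T \right)} = \sqrt{T + 2} = \sqrt{2 + T}$)
$\left(l{\left(-11 \right)} + 86\right)^{2} = \left(\sqrt{2 - 11} + 86\right)^{2} = \left(\sqrt{-9} + 86\right)^{2} = \left(3 i + 86\right)^{2} = \left(86 + 3 i\right)^{2}$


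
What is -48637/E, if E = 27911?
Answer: -48637/27911 ≈ -1.7426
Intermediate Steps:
-48637/E = -48637/27911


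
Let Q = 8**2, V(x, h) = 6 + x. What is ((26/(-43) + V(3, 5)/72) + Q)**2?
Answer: 477466201/118336 ≈ 4034.8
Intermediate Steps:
Q = 64
((26/(-43) + V(3, 5)/72) + Q)**2 = ((26/(-43) + (6 + 3)/72) + 64)**2 = ((26*(-1/43) + 9*(1/72)) + 64)**2 = ((-26/43 + 1/8) + 64)**2 = (-165/344 + 64)**2 = (21851/344)**2 = 477466201/118336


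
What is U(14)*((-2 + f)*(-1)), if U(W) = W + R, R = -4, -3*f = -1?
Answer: 50/3 ≈ 16.667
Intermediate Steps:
f = 1/3 (f = -1/3*(-1) = 1/3 ≈ 0.33333)
U(W) = -4 + W (U(W) = W - 4 = -4 + W)
U(14)*((-2 + f)*(-1)) = (-4 + 14)*((-2 + 1/3)*(-1)) = 10*(-5/3*(-1)) = 10*(5/3) = 50/3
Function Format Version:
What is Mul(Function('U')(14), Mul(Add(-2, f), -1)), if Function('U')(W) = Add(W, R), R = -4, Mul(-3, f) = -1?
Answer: Rational(50, 3) ≈ 16.667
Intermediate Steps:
f = Rational(1, 3) (f = Mul(Rational(-1, 3), -1) = Rational(1, 3) ≈ 0.33333)
Function('U')(W) = Add(-4, W) (Function('U')(W) = Add(W, -4) = Add(-4, W))
Mul(Function('U')(14), Mul(Add(-2, f), -1)) = Mul(Add(-4, 14), Mul(Add(-2, Rational(1, 3)), -1)) = Mul(10, Mul(Rational(-5, 3), -1)) = Mul(10, Rational(5, 3)) = Rational(50, 3)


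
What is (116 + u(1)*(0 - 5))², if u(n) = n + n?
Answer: 11236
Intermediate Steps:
u(n) = 2*n
(116 + u(1)*(0 - 5))² = (116 + (2*1)*(0 - 5))² = (116 + 2*(-5))² = (116 - 10)² = 106² = 11236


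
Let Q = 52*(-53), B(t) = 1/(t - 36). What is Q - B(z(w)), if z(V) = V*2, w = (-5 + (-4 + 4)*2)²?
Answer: -38585/14 ≈ -2756.1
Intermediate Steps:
w = 25 (w = (-5 + 0*2)² = (-5 + 0)² = (-5)² = 25)
z(V) = 2*V
B(t) = 1/(-36 + t)
Q = -2756
Q - B(z(w)) = -2756 - 1/(-36 + 2*25) = -2756 - 1/(-36 + 50) = -2756 - 1/14 = -38585/14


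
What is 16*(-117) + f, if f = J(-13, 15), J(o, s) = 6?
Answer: -1866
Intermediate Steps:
f = 6
16*(-117) + f = 16*(-117) + 6 = -1872 + 6 = -1866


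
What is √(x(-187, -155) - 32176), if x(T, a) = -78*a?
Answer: 11*I*√166 ≈ 141.73*I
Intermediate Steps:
√(x(-187, -155) - 32176) = √(-78*(-155) - 32176) = √(12090 - 32176) = √(-20086) = 11*I*√166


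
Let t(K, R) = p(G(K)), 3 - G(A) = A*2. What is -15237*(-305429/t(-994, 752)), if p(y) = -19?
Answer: -4653821673/19 ≈ -2.4494e+8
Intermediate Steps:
G(A) = 3 - 2*A (G(A) = 3 - A*2 = 3 - 2*A)
t(K, R) = -19
-15237*(-305429/t(-994, 752)) = -15237/((-19/(-305429))) = -15237/((-19*(-1/305429))) = -15237/19/305429 = -15237*305429/19 = -4653821673/19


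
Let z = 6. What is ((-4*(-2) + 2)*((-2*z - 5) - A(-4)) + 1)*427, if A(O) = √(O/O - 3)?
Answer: -72163 - 4270*I*√2 ≈ -72163.0 - 6038.7*I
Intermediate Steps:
A(O) = I*√2 (A(O) = √(1 - 3) = √(-2) = I*√2)
((-4*(-2) + 2)*((-2*z - 5) - A(-4)) + 1)*427 = ((-4*(-2) + 2)*((-2*6 - 5) - I*√2) + 1)*427 = ((8 + 2)*((-12 - 5) - I*√2) + 1)*427 = (10*(-17 - I*√2) + 1)*427 = ((-170 - 10*I*√2) + 1)*427 = (-169 - 10*I*√2)*427 = -72163 - 4270*I*√2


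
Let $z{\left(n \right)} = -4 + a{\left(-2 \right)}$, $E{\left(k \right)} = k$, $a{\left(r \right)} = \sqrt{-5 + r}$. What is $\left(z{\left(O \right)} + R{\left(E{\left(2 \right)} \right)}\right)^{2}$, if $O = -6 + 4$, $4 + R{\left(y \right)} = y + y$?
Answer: $\left(4 - i \sqrt{7}\right)^{2} \approx 9.0 - 21.166 i$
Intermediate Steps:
$R{\left(y \right)} = -4 + 2 y$ ($R{\left(y \right)} = -4 + \left(y + y\right) = -4 + 2 y$)
$O = -2$
$z{\left(n \right)} = -4 + i \sqrt{7}$ ($z{\left(n \right)} = -4 + \sqrt{-5 - 2} = -4 + \sqrt{-7} = -4 + i \sqrt{7}$)
$\left(z{\left(O \right)} + R{\left(E{\left(2 \right)} \right)}\right)^{2} = \left(\left(-4 + i \sqrt{7}\right) + \left(-4 + 2 \cdot 2\right)\right)^{2} = \left(\left(-4 + i \sqrt{7}\right) + \left(-4 + 4\right)\right)^{2} = \left(\left(-4 + i \sqrt{7}\right) + 0\right)^{2} = \left(-4 + i \sqrt{7}\right)^{2}$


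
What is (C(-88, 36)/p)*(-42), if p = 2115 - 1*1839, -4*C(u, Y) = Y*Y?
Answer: 1134/23 ≈ 49.304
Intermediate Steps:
C(u, Y) = -Y²/4 (C(u, Y) = -Y*Y/4 = -Y²/4)
p = 276 (p = 2115 - 1839 = 276)
(C(-88, 36)/p)*(-42) = (-¼*36²/276)*(-42) = (-¼*1296*(1/276))*(-42) = -324*1/276*(-42) = -27/23*(-42) = 1134/23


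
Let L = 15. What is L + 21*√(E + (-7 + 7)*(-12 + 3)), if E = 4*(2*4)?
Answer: 15 + 84*√2 ≈ 133.79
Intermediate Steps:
E = 32 (E = 4*8 = 32)
L + 21*√(E + (-7 + 7)*(-12 + 3)) = 15 + 21*√(32 + (-7 + 7)*(-12 + 3)) = 15 + 21*√(32 + 0*(-9)) = 15 + 21*√(32 + 0) = 15 + 21*√32 = 15 + 21*(4*√2) = 15 + 84*√2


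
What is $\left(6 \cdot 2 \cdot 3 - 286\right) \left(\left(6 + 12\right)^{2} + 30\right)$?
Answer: $-88500$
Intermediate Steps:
$\left(6 \cdot 2 \cdot 3 - 286\right) \left(\left(6 + 12\right)^{2} + 30\right) = \left(12 \cdot 3 - 286\right) \left(18^{2} + 30\right) = \left(36 - 286\right) \left(324 + 30\right) = \left(-250\right) 354 = -88500$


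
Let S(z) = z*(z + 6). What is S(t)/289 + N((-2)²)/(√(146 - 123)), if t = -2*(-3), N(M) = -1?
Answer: 72/289 - √23/23 ≈ 0.040621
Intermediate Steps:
t = 6
S(z) = z*(6 + z)
S(t)/289 + N((-2)²)/(√(146 - 123)) = (6*(6 + 6))/289 - 1/(√(146 - 123)) = (6*12)*(1/289) - 1/(√23) = 72*(1/289) - √23/23 = 72/289 - √23/23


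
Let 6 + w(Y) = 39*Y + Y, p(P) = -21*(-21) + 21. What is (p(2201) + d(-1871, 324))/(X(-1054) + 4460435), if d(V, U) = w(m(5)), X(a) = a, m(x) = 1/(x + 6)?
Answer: 5056/49053191 ≈ 0.00010307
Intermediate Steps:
m(x) = 1/(6 + x)
p(P) = 462 (p(P) = 441 + 21 = 462)
w(Y) = -6 + 40*Y (w(Y) = -6 + (39*Y + Y) = -6 + 40*Y)
d(V, U) = -26/11 (d(V, U) = -6 + 40/(6 + 5) = -6 + 40/11 = -26/11)
(p(2201) + d(-1871, 324))/(X(-1054) + 4460435) = (462 - 26/11)/(-1054 + 4460435) = (5056/11)/4459381 = (5056/11)*(1/4459381) = 5056/49053191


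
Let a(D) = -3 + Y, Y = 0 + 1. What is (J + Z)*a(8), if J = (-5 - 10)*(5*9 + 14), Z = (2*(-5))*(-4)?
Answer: 1690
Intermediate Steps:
Y = 1
a(D) = -2 (a(D) = -3 + 1 = -2)
Z = 40 (Z = -10*(-4) = 40)
J = -885 (J = -15*(45 + 14) = -15*59 = -885)
(J + Z)*a(8) = (-885 + 40)*(-2) = -845*(-2) = 1690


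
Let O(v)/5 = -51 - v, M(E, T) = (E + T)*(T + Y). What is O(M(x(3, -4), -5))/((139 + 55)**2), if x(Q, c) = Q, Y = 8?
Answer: -225/37636 ≈ -0.0059783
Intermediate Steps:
M(E, T) = (8 + T)*(E + T) (M(E, T) = (E + T)*(T + 8) = (E + T)*(8 + T) = (8 + T)*(E + T))
O(v) = -255 - 5*v (O(v) = 5*(-51 - v) = -255 - 5*v)
O(M(x(3, -4), -5))/((139 + 55)**2) = (-255 - 5*((-5)**2 + 8*3 + 8*(-5) + 3*(-5)))/((139 + 55)**2) = (-255 - 5*(25 + 24 - 40 - 15))/(194**2) = (-255 - 5*(-6))/37636 = (-255 + 30)*(1/37636) = -225*1/37636 = -225/37636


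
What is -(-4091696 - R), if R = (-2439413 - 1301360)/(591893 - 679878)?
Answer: 360011613333/87985 ≈ 4.0917e+6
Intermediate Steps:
R = 3740773/87985 (R = -3740773/(-87985) = -3740773*(-1/87985) = 3740773/87985 ≈ 42.516)
-(-4091696 - R) = -(-4091696 - 1*3740773/87985) = -(-4091696 - 3740773/87985) = -1*(-360011613333/87985) = 360011613333/87985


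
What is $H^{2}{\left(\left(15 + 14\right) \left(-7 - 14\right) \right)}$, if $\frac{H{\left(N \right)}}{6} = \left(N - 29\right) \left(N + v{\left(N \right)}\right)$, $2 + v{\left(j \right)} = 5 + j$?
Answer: $21631987040400$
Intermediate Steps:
$v{\left(j \right)} = 3 + j$ ($v{\left(j \right)} = -2 + \left(5 + j\right) = 3 + j$)
$H{\left(N \right)} = 6 \left(-29 + N\right) \left(3 + 2 N\right)$ ($H{\left(N \right)} = 6 \left(N - 29\right) \left(N + \left(3 + N\right)\right) = 6 \left(-29 + N\right) \left(3 + 2 N\right)$)
$H^{2}{\left(\left(15 + 14\right) \left(-7 - 14\right) \right)} = \left(-522 - 330 \left(15 + 14\right) \left(-7 - 14\right) + 12 \left(\left(15 + 14\right) \left(-7 - 14\right)\right)^{2}\right)^{2} = \left(-522 - 330 \cdot 29 \left(-21\right) + 12 \left(29 \left(-21\right)\right)^{2}\right)^{2} = \left(-522 - -200970 + 12 \left(-609\right)^{2}\right)^{2} = \left(-522 + 200970 + 12 \cdot 370881\right)^{2} = \left(-522 + 200970 + 4450572\right)^{2} = 4651020^{2} = 21631987040400$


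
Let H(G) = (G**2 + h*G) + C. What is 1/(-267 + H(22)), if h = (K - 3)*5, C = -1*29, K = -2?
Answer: -1/362 ≈ -0.0027624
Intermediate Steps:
C = -29
h = -25 (h = (-2 - 3)*5 = -5*5 = -25)
H(G) = -29 + G**2 - 25*G (H(G) = (G**2 - 25*G) - 29 = -29 + G**2 - 25*G)
1/(-267 + H(22)) = 1/(-267 + (-29 + 22**2 - 25*22)) = 1/(-267 + (-29 + 484 - 550)) = 1/(-267 - 95) = 1/(-362) = -1/362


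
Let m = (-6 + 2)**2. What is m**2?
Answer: 256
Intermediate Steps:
m = 16 (m = (-4)**2 = 16)
m**2 = 16**2 = 256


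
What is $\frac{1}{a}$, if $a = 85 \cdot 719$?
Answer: $\frac{1}{61115} \approx 1.6363 \cdot 10^{-5}$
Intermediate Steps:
$a = 61115$
$\frac{1}{a} = \frac{1}{61115}$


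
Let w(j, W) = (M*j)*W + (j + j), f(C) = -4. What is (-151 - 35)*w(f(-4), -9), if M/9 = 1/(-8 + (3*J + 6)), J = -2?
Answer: 9021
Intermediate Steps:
M = -9/8 (M = 9/(-8 + (3*(-2) + 6)) = 9/(-8 + (-6 + 6)) = 9/(-8 + 0) = 9/(-8) = 9*(-⅛) = -9/8 ≈ -1.1250)
w(j, W) = 2*j - 9*W*j/8 (w(j, W) = (-9*j/8)*W + (j + j) = -9*W*j/8 + 2*j = 2*j - 9*W*j/8)
(-151 - 35)*w(f(-4), -9) = (-151 - 35)*((⅛)*(-4)*(16 - 9*(-9))) = -93*(-4)*(16 + 81)/4 = -93*(-4)*97/4 = -186*(-97/2) = 9021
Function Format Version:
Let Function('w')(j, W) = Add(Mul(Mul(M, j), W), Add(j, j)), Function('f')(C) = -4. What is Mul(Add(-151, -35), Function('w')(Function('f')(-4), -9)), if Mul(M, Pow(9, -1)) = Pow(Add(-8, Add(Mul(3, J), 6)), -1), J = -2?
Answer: 9021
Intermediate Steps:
M = Rational(-9, 8) (M = Mul(9, Pow(Add(-8, Add(Mul(3, -2), 6)), -1)) = Mul(9, Pow(Add(-8, Add(-6, 6)), -1)) = Mul(9, Pow(Add(-8, 0), -1)) = Mul(9, Pow(-8, -1)) = Mul(9, Rational(-1, 8)) = Rational(-9, 8) ≈ -1.1250)
Function('w')(j, W) = Add(Mul(2, j), Mul(Rational(-9, 8), W, j)) (Function('w')(j, W) = Add(Mul(Mul(Rational(-9, 8), j), W), Add(j, j)) = Add(Mul(Rational(-9, 8), W, j), Mul(2, j)) = Add(Mul(2, j), Mul(Rational(-9, 8), W, j)))
Mul(Add(-151, -35), Function('w')(Function('f')(-4), -9)) = Mul(Add(-151, -35), Mul(Rational(1, 8), -4, Add(16, Mul(-9, -9)))) = Mul(-186, Mul(Rational(1, 8), -4, Add(16, 81))) = Mul(-186, Mul(Rational(1, 8), -4, 97)) = Mul(-186, Rational(-97, 2)) = 9021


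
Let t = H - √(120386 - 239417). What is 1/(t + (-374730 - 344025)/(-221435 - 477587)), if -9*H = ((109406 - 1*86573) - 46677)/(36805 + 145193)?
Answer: 3452233014452668964022/394065851782881391692379055 + 36416435804576601016356*I*√119031/4334724369611695308616169605 ≈ 8.7605e-6 + 0.0028985*I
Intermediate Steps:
H = 3974/272997 (H = -((109406 - 1*86573) - 46677)/(9*(36805 + 145193)) = -((109406 - 86573) - 46677)/(9*181998) = -(22833 - 46677)/(9*181998) = -(-7948)/(3*181998) = -⅑*(-3974/30333) = 3974/272997 ≈ 0.014557)
t = 3974/272997 - I*√119031 (t = 3974/272997 - √(120386 - 239417) = 3974/272997 - √(-119031) = 3974/272997 - I*√119031 ≈ 0.014557 - 345.01*I)
1/(t + (-374730 - 344025)/(-221435 - 477587)) = 1/((3974/272997 - I*√119031) + (-374730 - 344025)/(-221435 - 477587)) = 1/((3974/272997 - I*√119031) - 718755/(-699022)) = 1/((3974/272997 - I*√119031) - 718755*(-1/699022)) = 1/((3974/272997 - I*√119031) + 718755/699022) = 1/(198995872163/190830908934 - I*√119031)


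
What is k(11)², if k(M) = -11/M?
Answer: 1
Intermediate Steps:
k(11)² = (-11/11)² = (-11*1/11)² = (-1)² = 1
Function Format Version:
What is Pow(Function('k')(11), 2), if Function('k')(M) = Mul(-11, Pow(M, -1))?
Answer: 1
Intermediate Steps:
Pow(Function('k')(11), 2) = Pow(Mul(-11, Pow(11, -1)), 2) = Pow(Mul(-11, Rational(1, 11)), 2) = Pow(-1, 2) = 1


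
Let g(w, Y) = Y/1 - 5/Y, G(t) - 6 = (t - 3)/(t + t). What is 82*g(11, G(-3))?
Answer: 3608/7 ≈ 515.43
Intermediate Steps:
G(t) = 6 + (-3 + t)/(2*t) (G(t) = 6 + (t - 3)/(t + t) = 6 + (-3 + t)/((2*t)) = 6 + (-3 + t)*(1/(2*t)) = 6 + (-3 + t)/(2*t))
g(w, Y) = Y - 5/Y (g(w, Y) = Y*1 - 5/Y = Y - 5/Y)
82*g(11, G(-3)) = 82*((1/2)*(-3 + 13*(-3))/(-3) - 5*(-6/(-3 + 13*(-3)))) = 82*((1/2)*(-1/3)*(-3 - 39) - 5*(-6/(-3 - 39))) = 82*((1/2)*(-1/3)*(-42) - 5/((1/2)*(-1/3)*(-42))) = 82*(7 - 5/7) = 82*(44/7) = 3608/7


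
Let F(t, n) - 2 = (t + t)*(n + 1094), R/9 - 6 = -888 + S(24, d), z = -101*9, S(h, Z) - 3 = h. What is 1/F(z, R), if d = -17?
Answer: 1/12000620 ≈ 8.3329e-8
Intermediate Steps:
S(h, Z) = 3 + h
z = -909
R = -7695 (R = 54 + 9*(-888 + (3 + 24)) = 54 + 9*(-888 + 27) = 54 + 9*(-861) = 54 - 7749 = -7695)
F(t, n) = 2 + 2*t*(1094 + n) (F(t, n) = 2 + (t + t)*(n + 1094) = 2 + (2*t)*(1094 + n) = 2 + 2*t*(1094 + n))
1/F(z, R) = 1/(2 + 2188*(-909) + 2*(-7695)*(-909)) = 1/(2 - 1988892 + 13989510) = 1/12000620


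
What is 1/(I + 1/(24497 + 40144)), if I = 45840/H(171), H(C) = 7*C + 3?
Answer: 323205/12346436 ≈ 0.026178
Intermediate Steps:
H(C) = 3 + 7*C
I = 191/5 (I = 45840/(3 + 7*171) = 45840/(3 + 1197) = 45840/1200 = 45840*(1/1200) = 191/5 ≈ 38.200)
1/(I + 1/(24497 + 40144)) = 1/(191/5 + 1/(24497 + 40144)) = 1/(191/5 + 1/64641) = 1/(12346436/323205) = 323205/12346436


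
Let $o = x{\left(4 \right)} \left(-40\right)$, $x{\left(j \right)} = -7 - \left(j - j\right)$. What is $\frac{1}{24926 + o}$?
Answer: $\frac{1}{25206} \approx 3.9673 \cdot 10^{-5}$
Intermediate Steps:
$x{\left(j \right)} = -7$ ($x{\left(j \right)} = -7 - 0 = -7 + 0 = -7$)
$o = 280$ ($o = \left(-7\right) \left(-40\right) = 280$)
$\frac{1}{24926 + o} = \frac{1}{24926 + 280} = \frac{1}{25206}$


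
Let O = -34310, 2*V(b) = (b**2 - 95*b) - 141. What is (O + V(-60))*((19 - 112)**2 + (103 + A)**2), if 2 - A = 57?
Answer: -651276333/2 ≈ -3.2564e+8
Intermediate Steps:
V(b) = -141/2 + b**2/2 - 95*b/2 (V(b) = ((b**2 - 95*b) - 141)/2 = (-141 + b**2 - 95*b)/2 = -141/2 + b**2/2 - 95*b/2)
A = -55 (A = 2 - 1*57 = 2 - 57 = -55)
(O + V(-60))*((19 - 112)**2 + (103 + A)**2) = (-34310 + (-141/2 + (1/2)*(-60)**2 - 95/2*(-60)))*((19 - 112)**2 + (103 - 55)**2) = (-34310 + (-141/2 + (1/2)*3600 + 2850))*((-93)**2 + 48**2) = (-34310 + (-141/2 + 1800 + 2850))*(8649 + 2304) = (-34310 + 9159/2)*10953 = -59461/2*10953 = -651276333/2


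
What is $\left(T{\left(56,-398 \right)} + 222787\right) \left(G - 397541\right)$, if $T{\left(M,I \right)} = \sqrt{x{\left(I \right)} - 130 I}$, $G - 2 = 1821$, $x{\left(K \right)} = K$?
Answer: $-88160826066 - 395718 \sqrt{51342} \approx -8.8251 \cdot 10^{10}$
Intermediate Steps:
$G = 1823$ ($G = 2 + 1821 = 1823$)
$T{\left(M,I \right)} = \sqrt{129} \sqrt{- I}$ ($T{\left(M,I \right)} = \sqrt{I - 130 I} = \sqrt{- 129 I} = \sqrt{129} \sqrt{- I}$)
$\left(T{\left(56,-398 \right)} + 222787\right) \left(G - 397541\right) = \left(\sqrt{129} \sqrt{\left(-1\right) \left(-398\right)} + 222787\right) \left(1823 - 397541\right) = \left(\sqrt{129} \sqrt{398} + 222787\right) \left(-395718\right) = \left(\sqrt{51342} + 222787\right) \left(-395718\right) = \left(222787 + \sqrt{51342}\right) \left(-395718\right) = -88160826066 - 395718 \sqrt{51342}$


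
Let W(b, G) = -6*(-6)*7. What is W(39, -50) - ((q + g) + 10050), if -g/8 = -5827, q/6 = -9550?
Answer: 886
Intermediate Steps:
W(b, G) = 252 (W(b, G) = 36*7 = 252)
q = -57300 (q = 6*(-9550) = -57300)
g = 46616 (g = -8*(-5827) = 46616)
W(39, -50) - ((q + g) + 10050) = 252 - ((-57300 + 46616) + 10050) = 252 - (-10684 + 10050) = 252 - 1*(-634) = 252 + 634 = 886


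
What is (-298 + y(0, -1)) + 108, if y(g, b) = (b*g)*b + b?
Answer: -191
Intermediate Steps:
y(g, b) = b + g*b**2 (y(g, b) = g*b**2 + b = b + g*b**2)
(-298 + y(0, -1)) + 108 = (-298 - (1 - 1*0)) + 108 = (-298 - (1 + 0)) + 108 = (-298 - 1*1) + 108 = (-298 - 1) + 108 = -299 + 108 = -191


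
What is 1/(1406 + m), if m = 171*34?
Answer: 1/7220 ≈ 0.00013850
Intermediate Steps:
m = 5814
1/(1406 + m) = 1/(1406 + 5814) = 1/7220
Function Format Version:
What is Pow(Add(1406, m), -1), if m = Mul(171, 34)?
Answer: Rational(1, 7220) ≈ 0.00013850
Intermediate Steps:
m = 5814
Pow(Add(1406, m), -1) = Pow(Add(1406, 5814), -1) = Pow(7220, -1) = Rational(1, 7220)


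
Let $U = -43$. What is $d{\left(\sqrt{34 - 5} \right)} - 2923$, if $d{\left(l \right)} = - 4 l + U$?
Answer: $-2966 - 4 \sqrt{29} \approx -2987.5$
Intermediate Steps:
$d{\left(l \right)} = -43 - 4 l$ ($d{\left(l \right)} = - 4 l - 43 = -43 - 4 l$)
$d{\left(\sqrt{34 - 5} \right)} - 2923 = \left(-43 - 4 \sqrt{34 - 5}\right) - 2923 = \left(-43 - 4 \sqrt{29}\right) - 2923 = -2966 - 4 \sqrt{29}$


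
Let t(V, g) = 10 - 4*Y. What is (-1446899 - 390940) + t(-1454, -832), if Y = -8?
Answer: -1837797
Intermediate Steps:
t(V, g) = 42 (t(V, g) = 10 - 4*(-8) = 10 + 32 = 42)
(-1446899 - 390940) + t(-1454, -832) = (-1446899 - 390940) + 42 = -1837839 + 42 = -1837797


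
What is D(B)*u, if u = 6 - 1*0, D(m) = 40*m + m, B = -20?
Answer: -4920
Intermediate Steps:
D(m) = 41*m
u = 6 (u = 6 + 0 = 6)
D(B)*u = (41*(-20))*6 = -820*6 = -4920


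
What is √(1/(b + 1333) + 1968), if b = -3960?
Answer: √13581419245/2627 ≈ 44.362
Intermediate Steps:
√(1/(b + 1333) + 1968) = √(1/(-3960 + 1333) + 1968) = √(1/(-2627) + 1968) = √(-1/2627 + 1968) = √(5169935/2627) = √13581419245/2627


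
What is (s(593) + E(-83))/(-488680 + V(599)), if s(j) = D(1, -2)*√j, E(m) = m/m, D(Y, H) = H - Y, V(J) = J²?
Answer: -1/129879 + √593/43293 ≈ 0.00055478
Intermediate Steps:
E(m) = 1
s(j) = -3*√j (s(j) = (-2 - 1*1)*√j = (-2 - 1)*√j = -3*√j)
(s(593) + E(-83))/(-488680 + V(599)) = (-3*√593 + 1)/(-488680 + 599²) = (1 - 3*√593)/(-488680 + 358801) = (1 - 3*√593)/(-129879) = (1 - 3*√593)*(-1/129879) = -1/129879 + √593/43293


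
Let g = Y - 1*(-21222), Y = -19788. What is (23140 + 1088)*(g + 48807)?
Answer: 1217238948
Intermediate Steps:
g = 1434 (g = -19788 - 1*(-21222) = -19788 + 21222 = 1434)
(23140 + 1088)*(g + 48807) = (23140 + 1088)*(1434 + 48807) = 24228*50241 = 1217238948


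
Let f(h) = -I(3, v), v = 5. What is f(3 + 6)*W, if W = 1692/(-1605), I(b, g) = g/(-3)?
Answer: -188/107 ≈ -1.7570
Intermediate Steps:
I(b, g) = -g/3 (I(b, g) = g*(-⅓) = -g/3)
W = -564/535 (W = 1692*(-1/1605) = -564/535 ≈ -1.0542)
f(h) = 5/3 (f(h) = -(-1)*5/3 = -1*(-5/3) = 5/3)
f(3 + 6)*W = (5/3)*(-564/535) = -188/107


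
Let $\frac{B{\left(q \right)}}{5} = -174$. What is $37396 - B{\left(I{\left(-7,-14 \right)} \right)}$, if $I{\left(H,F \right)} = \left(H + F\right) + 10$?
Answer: $38266$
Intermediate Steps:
$I{\left(H,F \right)} = 10 + F + H$ ($I{\left(H,F \right)} = \left(F + H\right) + 10 = 10 + F + H$)
$B{\left(q \right)} = -870$ ($B{\left(q \right)} = 5 \left(-174\right) = -870$)
$37396 - B{\left(I{\left(-7,-14 \right)} \right)} = 37396 - -870 = 37396 + 870 = 38266$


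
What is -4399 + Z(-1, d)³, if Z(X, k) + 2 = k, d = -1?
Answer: -4426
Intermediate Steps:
Z(X, k) = -2 + k
-4399 + Z(-1, d)³ = -4399 + (-2 - 1)³ = -4399 + (-3)³ = -4399 - 27 = -4426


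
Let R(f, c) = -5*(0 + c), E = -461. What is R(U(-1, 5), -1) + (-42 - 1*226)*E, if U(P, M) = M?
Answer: 123553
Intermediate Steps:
R(f, c) = -5*c
R(U(-1, 5), -1) + (-42 - 1*226)*E = -5*(-1) + (-42 - 1*226)*(-461) = 5 + (-42 - 226)*(-461) = 5 - 268*(-461) = 5 + 123548 = 123553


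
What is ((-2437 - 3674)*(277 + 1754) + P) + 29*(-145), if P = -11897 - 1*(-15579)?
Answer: -12411964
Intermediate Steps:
P = 3682 (P = -11897 + 15579 = 3682)
((-2437 - 3674)*(277 + 1754) + P) + 29*(-145) = ((-2437 - 3674)*(277 + 1754) + 3682) + 29*(-145) = (-6111*2031 + 3682) - 4205 = (-12411441 + 3682) - 4205 = -12407759 - 4205 = -12411964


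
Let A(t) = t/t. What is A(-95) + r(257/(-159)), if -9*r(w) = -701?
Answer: 710/9 ≈ 78.889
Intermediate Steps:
r(w) = 701/9 (r(w) = -⅑*(-701) = 701/9)
A(t) = 1
A(-95) + r(257/(-159)) = 1 + 701/9 = 710/9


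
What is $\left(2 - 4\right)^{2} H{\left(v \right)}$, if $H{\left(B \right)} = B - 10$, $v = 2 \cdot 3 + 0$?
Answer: $-16$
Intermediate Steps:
$v = 6$ ($v = 6 + 0 = 6$)
$H{\left(B \right)} = -10 + B$ ($H{\left(B \right)} = B - 10 = -10 + B$)
$\left(2 - 4\right)^{2} H{\left(v \right)} = \left(2 - 4\right)^{2} \left(-10 + 6\right) = \left(-2\right)^{2} \left(-4\right) = 4 \left(-4\right) = -16$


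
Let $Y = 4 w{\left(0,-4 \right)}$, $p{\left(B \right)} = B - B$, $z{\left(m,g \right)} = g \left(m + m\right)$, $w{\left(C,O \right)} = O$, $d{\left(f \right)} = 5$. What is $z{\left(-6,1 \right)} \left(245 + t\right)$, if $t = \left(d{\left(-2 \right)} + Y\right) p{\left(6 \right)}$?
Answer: $-2940$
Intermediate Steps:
$z{\left(m,g \right)} = 2 g m$ ($z{\left(m,g \right)} = g 2 m = 2 g m$)
$p{\left(B \right)} = 0$
$Y = -16$ ($Y = 4 \left(-4\right) = -16$)
$t = 0$ ($t = \left(5 - 16\right) 0 = \left(-11\right) 0 = 0$)
$z{\left(-6,1 \right)} \left(245 + t\right) = 2 \cdot 1 \left(-6\right) \left(245 + 0\right) = \left(-12\right) 245 = -2940$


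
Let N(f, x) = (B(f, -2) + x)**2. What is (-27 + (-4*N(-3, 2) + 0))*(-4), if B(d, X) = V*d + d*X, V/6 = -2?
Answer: 31084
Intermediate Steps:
V = -12 (V = 6*(-2) = -12)
B(d, X) = -12*d + X*d (B(d, X) = -12*d + d*X = -12*d + X*d)
N(f, x) = (x - 14*f)**2 (N(f, x) = (f*(-12 - 2) + x)**2 = (f*(-14) + x)**2 = (-14*f + x)**2 = (x - 14*f)**2)
(-27 + (-4*N(-3, 2) + 0))*(-4) = (-27 + (-4*(-1*2 + 14*(-3))**2 + 0))*(-4) = (-27 + (-4*(-2 - 42)**2 + 0))*(-4) = (-27 + (-4*(-44)**2 + 0))*(-4) = (-27 + (-4*1936 + 0))*(-4) = (-27 + (-7744 + 0))*(-4) = (-27 - 7744)*(-4) = -7771*(-4) = 31084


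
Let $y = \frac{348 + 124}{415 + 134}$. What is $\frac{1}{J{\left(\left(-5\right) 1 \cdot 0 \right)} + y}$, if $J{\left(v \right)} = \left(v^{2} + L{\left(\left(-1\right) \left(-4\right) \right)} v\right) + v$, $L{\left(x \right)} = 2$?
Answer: $\frac{549}{472} \approx 1.1631$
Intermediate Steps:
$J{\left(v \right)} = v^{2} + 3 v$ ($J{\left(v \right)} = \left(v^{2} + 2 v\right) + v = v^{2} + 3 v$)
$y = \frac{472}{549} \approx 0.85975$
$\frac{1}{J{\left(\left(-5\right) 1 \cdot 0 \right)} + y} = \frac{1}{\left(-5\right) 1 \cdot 0 \left(3 + \left(-5\right) 1 \cdot 0\right) + \frac{472}{549}} = \frac{1}{\left(-5\right) 0 \left(3 - 0\right) + \frac{472}{549}} = \frac{1}{0 \left(3 + 0\right) + \frac{472}{549}} = \frac{1}{0 \cdot 3 + \frac{472}{549}} = \frac{1}{0 + \frac{472}{549}} = \frac{1}{\frac{472}{549}} = \frac{549}{472}$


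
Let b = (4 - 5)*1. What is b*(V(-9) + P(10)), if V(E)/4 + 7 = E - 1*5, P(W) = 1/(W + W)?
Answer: 1679/20 ≈ 83.950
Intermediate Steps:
P(W) = 1/(2*W)
V(E) = -48 + 4*E (V(E) = -28 + 4*(E - 1*5) = -28 + 4*(E - 5) = -28 + 4*(-5 + E) = -28 + (-20 + 4*E) = -48 + 4*E)
b = -1 (b = -1*1 = -1)
b*(V(-9) + P(10)) = -((-48 + 4*(-9)) + (½)/10) = -((-48 - 36) + (½)*(⅒)) = -(-84 + 1/20) = -1*(-1679/20) = 1679/20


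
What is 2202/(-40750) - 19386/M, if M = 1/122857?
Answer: -48527255716851/20375 ≈ -2.3817e+9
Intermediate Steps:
M = 1/122857 ≈ 8.1395e-6
2202/(-40750) - 19386/M = 2202/(-40750) - 19386/1/122857 = 2202*(-1/40750) - 19386*122857 = -1101/20375 - 2381705802 = -48527255716851/20375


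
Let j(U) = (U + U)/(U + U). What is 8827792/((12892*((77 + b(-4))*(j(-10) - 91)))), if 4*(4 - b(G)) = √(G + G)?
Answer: -19862532/211477145 - 1103474*I*√2/1903294305 ≈ -0.093923 - 0.00081992*I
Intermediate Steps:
j(U) = 1 (j(U) = (2*U)/((2*U)) = (2*U)*(1/(2*U)) = 1)
b(G) = 4 - √2*√G/4 (b(G) = 4 - √(G + G)/4 = 4 - √2*√G/4)
8827792/((12892*((77 + b(-4))*(j(-10) - 91)))) = 8827792/((12892*((77 + (4 - √2*√(-4)/4))*(1 - 91)))) = 8827792/((12892*((77 + (4 - √2*2*I/4))*(-90)))) = 8827792/((12892*((77 + (4 - I*√2/2))*(-90)))) = 8827792/((12892*((81 - I*√2/2)*(-90)))) = 8827792/((12892*(-7290 + 45*I*√2))) = 8827792/(-93982680 + 580140*I*√2)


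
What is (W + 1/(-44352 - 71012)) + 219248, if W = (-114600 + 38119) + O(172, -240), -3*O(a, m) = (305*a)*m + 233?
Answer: 1501862542349/346092 ≈ 4.3395e+6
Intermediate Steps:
O(a, m) = -233/3 - 305*a*m/3 (O(a, m) = -((305*a)*m + 233)/3 = -(305*a*m + 233)/3 = -(233 + 305*a*m)/3 = -233/3 - 305*a*m/3)
W = 12360724/3 (W = (-114600 + 38119) + (-233/3 - 305/3*172*(-240)) = -76481 + (-233/3 + 4196800) = -76481 + 12590167/3 = 12360724/3 ≈ 4.1202e+6)
(W + 1/(-44352 - 71012)) + 219248 = (12360724/3 + 1/(-44352 - 71012)) + 219248 = (12360724/3 + 1/(-115364)) + 219248 = (12360724/3 - 1/115364) + 219248 = 1425982563533/346092 + 219248 = 1501862542349/346092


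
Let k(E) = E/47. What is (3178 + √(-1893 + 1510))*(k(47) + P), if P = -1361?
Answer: -4322080 - 1360*I*√383 ≈ -4.3221e+6 - 26616.0*I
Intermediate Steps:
k(E) = E/47 (k(E) = E*(1/47) = E/47)
(3178 + √(-1893 + 1510))*(k(47) + P) = (3178 + √(-1893 + 1510))*((1/47)*47 - 1361) = (3178 + √(-383))*(1 - 1361) = (3178 + I*√383)*(-1360) = -4322080 - 1360*I*√383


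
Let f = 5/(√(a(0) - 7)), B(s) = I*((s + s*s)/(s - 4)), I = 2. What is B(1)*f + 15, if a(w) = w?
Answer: 15 + 20*I*√7/21 ≈ 15.0 + 2.5198*I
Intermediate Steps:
B(s) = 2*(s + s²)/(-4 + s) (B(s) = 2*((s + s*s)/(s - 4)) = 2*((s + s²)/(-4 + s)) = 2*(s + s²)/(-4 + s))
f = -5*I*√7/7 (f = 5/(√(0 - 7)) = 5/(√(-7)) = 5/((I*√7)) = 5*(-I*√7/7) = -5*I*√7/7 ≈ -1.8898*I)
B(1)*f + 15 = (2*1*(1 + 1)/(-4 + 1))*(-5*I*√7/7) + 15 = (2*1*2/(-3))*(-5*I*√7/7) + 15 = (2*1*(-⅓)*2)*(-5*I*√7/7) + 15 = -(-20)*I*√7/21 + 15 = 20*I*√7/21 + 15 = 15 + 20*I*√7/21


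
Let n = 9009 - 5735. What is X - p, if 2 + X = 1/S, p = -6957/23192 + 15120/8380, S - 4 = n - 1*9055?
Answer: -196734273953/56137697096 ≈ -3.5045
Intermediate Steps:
n = 3274
S = -5777 (S = 4 + (3274 - 1*9055) = 4 + (3274 - 9055) = 4 - 5781 = -5777)
p = 14618169/9717448 (p = -6957*1/23192 + 15120*(1/8380) = -6957/23192 + 756/419 = 14618169/9717448 ≈ 1.5043)
X = -11555/5777 (X = -2 + 1/(-5777) = -2 - 1/5777 = -11555/5777 ≈ -2.0002)
X - p = -11555/5777 - 1*14618169/9717448 = -11555/5777 - 14618169/9717448 = -196734273953/56137697096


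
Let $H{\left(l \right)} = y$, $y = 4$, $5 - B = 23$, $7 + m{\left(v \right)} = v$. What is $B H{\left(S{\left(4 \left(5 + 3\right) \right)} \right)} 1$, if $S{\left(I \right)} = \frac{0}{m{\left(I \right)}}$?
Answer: $-72$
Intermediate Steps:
$m{\left(v \right)} = -7 + v$
$B = -18$ ($B = 5 - 23 = -18$)
$S{\left(I \right)} = 0$ ($S{\left(I \right)} = \frac{0}{-7 + I} = 0$)
$H{\left(l \right)} = 4$
$B H{\left(S{\left(4 \left(5 + 3\right) \right)} \right)} 1 = \left(-18\right) 4 \cdot 1 = \left(-72\right) 1 = -72$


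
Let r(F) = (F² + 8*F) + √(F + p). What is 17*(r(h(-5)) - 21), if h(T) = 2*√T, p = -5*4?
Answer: -697 + 17*√(-20 + 2*I*√5) + 272*I*√5 ≈ -688.55 + 684.71*I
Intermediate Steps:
p = -20
r(F) = F² + √(-20 + F) + 8*F (r(F) = (F² + 8*F) + √(F - 20) = (F² + 8*F) + √(-20 + F) = F² + √(-20 + F) + 8*F)
17*(r(h(-5)) - 21) = 17*(((2*√(-5))² + √(-20 + 2*√(-5)) + 8*(2*√(-5))) - 21) = 17*(((2*(I*√5))² + √(-20 + 2*(I*√5)) + 8*(2*(I*√5))) - 21) = 17*(((2*I*√5)² + √(-20 + 2*I*√5) + 8*(2*I*√5)) - 21) = 17*((-20 + √(-20 + 2*I*√5) + 16*I*√5) - 21) = 17*(-41 + √(-20 + 2*I*√5) + 16*I*√5) = -697 + 17*√(-20 + 2*I*√5) + 272*I*√5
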